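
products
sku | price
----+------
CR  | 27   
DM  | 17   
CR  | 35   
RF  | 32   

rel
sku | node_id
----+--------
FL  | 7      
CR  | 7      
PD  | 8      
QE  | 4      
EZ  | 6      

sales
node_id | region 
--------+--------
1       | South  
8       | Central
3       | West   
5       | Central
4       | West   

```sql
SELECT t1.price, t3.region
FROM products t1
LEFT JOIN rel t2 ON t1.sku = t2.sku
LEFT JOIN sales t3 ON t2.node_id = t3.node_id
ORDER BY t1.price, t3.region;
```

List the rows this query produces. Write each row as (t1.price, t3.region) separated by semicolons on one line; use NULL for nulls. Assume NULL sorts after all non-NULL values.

(17, NULL); (27, NULL); (32, NULL); (35, NULL)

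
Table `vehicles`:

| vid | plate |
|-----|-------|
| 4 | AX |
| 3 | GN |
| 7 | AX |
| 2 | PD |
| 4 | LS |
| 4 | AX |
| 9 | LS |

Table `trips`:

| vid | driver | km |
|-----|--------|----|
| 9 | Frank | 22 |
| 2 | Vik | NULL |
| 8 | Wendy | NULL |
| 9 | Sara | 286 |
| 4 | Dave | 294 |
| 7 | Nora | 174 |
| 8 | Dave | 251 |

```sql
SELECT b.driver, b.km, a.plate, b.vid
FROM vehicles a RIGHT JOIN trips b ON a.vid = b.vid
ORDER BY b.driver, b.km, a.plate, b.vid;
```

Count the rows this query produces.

9

RIGHT JOIN keeps every row from `trips`; unmatched rows get NULL for `vehicles`'s columns.
Matching on a.vid = b.vid.
Matched pairs: 7; unmatched b rows kept: 2.
Total: 7 matched + 2 padded = 9 rows.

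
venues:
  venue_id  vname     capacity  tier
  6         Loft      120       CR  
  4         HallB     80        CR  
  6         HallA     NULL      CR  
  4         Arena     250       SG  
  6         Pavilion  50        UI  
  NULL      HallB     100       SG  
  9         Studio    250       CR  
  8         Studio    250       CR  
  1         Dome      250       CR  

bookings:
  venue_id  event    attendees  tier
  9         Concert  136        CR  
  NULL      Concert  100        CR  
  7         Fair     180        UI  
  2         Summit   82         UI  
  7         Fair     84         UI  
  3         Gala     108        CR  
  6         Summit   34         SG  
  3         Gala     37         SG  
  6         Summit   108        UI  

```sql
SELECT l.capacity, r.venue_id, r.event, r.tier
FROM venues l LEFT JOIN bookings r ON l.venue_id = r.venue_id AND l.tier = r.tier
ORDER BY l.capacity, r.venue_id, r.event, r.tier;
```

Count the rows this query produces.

9

LEFT JOIN keeps every row from `venues`; unmatched rows get NULL for `bookings`'s columns.
Matching on l.venue_id = r.venue_id AND l.tier = r.tier. A NULL in a compared column never satisfies the condition.
Matched pairs: 2; unmatched l rows kept: 7.
Total: 2 matched + 7 padded = 9 rows.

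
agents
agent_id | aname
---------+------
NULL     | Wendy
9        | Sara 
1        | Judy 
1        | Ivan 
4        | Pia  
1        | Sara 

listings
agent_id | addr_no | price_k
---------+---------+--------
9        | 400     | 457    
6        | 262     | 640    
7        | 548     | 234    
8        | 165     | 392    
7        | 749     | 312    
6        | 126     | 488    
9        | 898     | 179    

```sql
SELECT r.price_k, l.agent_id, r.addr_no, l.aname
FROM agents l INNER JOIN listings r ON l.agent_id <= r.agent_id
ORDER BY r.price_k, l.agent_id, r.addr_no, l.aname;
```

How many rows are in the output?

30

INNER JOIN keeps only pairs where the ON condition holds.
Matching on l.agent_id <= r.agent_id. A NULL in a compared column never satisfies the condition.
- l row (agent_id=NULL): no match → dropped.
- l row (agent_id=9): matches 2 r row(s) → 2 output row(s).
- l row (agent_id=1): matches 7 r row(s) → 7 output row(s).
- l row (agent_id=1): matches 7 r row(s) → 7 output row(s).
- l row (agent_id=4): matches 7 r row(s) → 7 output row(s).
- l row (agent_id=1): matches 7 r row(s) → 7 output row(s).
Total: 30 rows.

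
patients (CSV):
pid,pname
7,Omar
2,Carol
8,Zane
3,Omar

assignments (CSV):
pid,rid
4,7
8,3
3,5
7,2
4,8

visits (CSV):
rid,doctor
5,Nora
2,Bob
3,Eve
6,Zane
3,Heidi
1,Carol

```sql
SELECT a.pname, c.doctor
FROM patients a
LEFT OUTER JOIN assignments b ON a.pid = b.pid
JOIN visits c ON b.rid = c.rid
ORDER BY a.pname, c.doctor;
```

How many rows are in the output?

4

Joins associate left-to-right: patients LEFT JOIN assignments on pid gives 4 intermediate row(s).
Then INNER JOIN `visits c` on rid: keep only rows whose b.rid appears in c.
Result: 4 row(s).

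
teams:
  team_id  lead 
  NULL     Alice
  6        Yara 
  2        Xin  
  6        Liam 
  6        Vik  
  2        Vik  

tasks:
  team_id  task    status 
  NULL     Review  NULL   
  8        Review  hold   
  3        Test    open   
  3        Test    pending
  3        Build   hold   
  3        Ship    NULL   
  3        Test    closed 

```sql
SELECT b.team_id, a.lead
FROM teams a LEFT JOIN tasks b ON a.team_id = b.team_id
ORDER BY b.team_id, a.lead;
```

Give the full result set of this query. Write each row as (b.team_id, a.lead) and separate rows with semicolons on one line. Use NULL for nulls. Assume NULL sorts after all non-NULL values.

LEFT JOIN keeps every row from `teams`; unmatched rows get NULL for `tasks`'s columns.
Matching on a.team_id = b.team_id. A NULL in a compared column never satisfies the condition.
- a row (team_id=NULL): no match → kept, b columns NULL.
- a row (team_id=6): no match → kept, b columns NULL.
- a row (team_id=2): no match → kept, b columns NULL.
- a row (team_id=6): no match → kept, b columns NULL.
- a row (team_id=6): no match → kept, b columns NULL.
- a row (team_id=2): no match → kept, b columns NULL.
After projecting and ordering:
b.team_id | a.lead
NULL | Alice
NULL | Liam
NULL | Vik
NULL | Vik
NULL | Xin
NULL | Yara

(NULL, Alice); (NULL, Liam); (NULL, Vik); (NULL, Vik); (NULL, Xin); (NULL, Yara)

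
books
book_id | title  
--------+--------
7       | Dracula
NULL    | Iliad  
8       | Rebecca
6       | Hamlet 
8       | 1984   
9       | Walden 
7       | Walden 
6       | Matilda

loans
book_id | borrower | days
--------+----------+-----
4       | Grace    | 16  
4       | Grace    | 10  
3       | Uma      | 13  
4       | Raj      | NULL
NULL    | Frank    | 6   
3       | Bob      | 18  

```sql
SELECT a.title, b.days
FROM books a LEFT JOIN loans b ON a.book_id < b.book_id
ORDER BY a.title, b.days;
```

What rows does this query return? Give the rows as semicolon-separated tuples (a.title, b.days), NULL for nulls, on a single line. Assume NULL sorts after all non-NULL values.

LEFT JOIN keeps every row from `books`; unmatched rows get NULL for `loans`'s columns.
Matching on a.book_id < b.book_id. A NULL in a compared column never satisfies the condition.
- a[0] book_id=7 → no match; kept with NULLs on the b side.
- a[1] book_id=NULL → no match; kept with NULLs on the b side.
- a[2] book_id=8 → no match; kept with NULLs on the b side.
- a[3] book_id=6 → no match; kept with NULLs on the b side.
- a[4] book_id=8 → no match; kept with NULLs on the b side.
- a[5] book_id=9 → no match; kept with NULLs on the b side.
- a[6] book_id=7 → no match; kept with NULLs on the b side.
- a[7] book_id=6 → no match; kept with NULLs on the b side.
After projecting and ordering:
a.title | b.days
1984 | NULL
Dracula | NULL
Hamlet | NULL
Iliad | NULL
Matilda | NULL
Rebecca | NULL
Walden | NULL
Walden | NULL

(1984, NULL); (Dracula, NULL); (Hamlet, NULL); (Iliad, NULL); (Matilda, NULL); (Rebecca, NULL); (Walden, NULL); (Walden, NULL)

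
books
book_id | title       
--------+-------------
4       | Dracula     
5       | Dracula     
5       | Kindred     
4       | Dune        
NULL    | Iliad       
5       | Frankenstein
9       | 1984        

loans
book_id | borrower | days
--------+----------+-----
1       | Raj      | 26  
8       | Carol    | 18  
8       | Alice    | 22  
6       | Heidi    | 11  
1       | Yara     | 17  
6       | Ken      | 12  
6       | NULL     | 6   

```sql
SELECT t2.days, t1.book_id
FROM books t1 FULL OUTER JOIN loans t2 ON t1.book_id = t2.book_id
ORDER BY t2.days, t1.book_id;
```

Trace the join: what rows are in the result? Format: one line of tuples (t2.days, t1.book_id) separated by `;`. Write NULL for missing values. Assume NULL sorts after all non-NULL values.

(6, NULL); (11, NULL); (12, NULL); (17, NULL); (18, NULL); (22, NULL); (26, NULL); (NULL, 4); (NULL, 4); (NULL, 5); (NULL, 5); (NULL, 5); (NULL, 9); (NULL, NULL)

FULL OUTER JOIN keeps every row from both sides; unmatched rows get NULL for the other side's columns.
Matching on t1.book_id = t2.book_id. A NULL in a compared column never satisfies the condition.
Matched pairs: 0; unmatched t1 rows kept: 7; unmatched t2 rows kept: 7.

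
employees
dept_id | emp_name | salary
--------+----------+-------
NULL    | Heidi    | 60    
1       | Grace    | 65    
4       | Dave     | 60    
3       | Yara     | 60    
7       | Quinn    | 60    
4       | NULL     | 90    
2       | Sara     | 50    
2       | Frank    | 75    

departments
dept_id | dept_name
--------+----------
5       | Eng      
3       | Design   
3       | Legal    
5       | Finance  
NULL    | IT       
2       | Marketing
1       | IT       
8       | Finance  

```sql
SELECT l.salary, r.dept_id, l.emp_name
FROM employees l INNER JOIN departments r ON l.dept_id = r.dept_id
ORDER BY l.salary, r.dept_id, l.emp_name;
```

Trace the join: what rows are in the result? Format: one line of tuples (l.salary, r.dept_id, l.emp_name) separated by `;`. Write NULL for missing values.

INNER JOIN keeps only pairs where the ON condition holds.
Matching on l.dept_id = r.dept_id. A NULL in a compared column never satisfies the condition.
Matched pairs: 5.

(50, 2, Sara); (60, 3, Yara); (60, 3, Yara); (65, 1, Grace); (75, 2, Frank)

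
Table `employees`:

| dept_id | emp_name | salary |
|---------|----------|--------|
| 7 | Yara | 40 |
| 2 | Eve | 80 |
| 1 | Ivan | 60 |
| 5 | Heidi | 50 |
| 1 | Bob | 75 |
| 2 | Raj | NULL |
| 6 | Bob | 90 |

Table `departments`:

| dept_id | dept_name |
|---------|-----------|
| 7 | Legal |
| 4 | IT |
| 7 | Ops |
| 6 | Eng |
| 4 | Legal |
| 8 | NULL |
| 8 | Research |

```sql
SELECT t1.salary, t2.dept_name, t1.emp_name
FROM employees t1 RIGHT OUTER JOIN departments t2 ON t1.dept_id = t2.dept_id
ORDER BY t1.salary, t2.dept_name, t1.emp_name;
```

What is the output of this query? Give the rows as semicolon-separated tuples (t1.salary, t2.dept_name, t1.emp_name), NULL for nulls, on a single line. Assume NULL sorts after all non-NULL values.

(40, Legal, Yara); (40, Ops, Yara); (90, Eng, Bob); (NULL, IT, NULL); (NULL, Legal, NULL); (NULL, Research, NULL); (NULL, NULL, NULL)

RIGHT JOIN keeps every row from `departments`; unmatched rows get NULL for `employees`'s columns.
Matching on t1.dept_id = t2.dept_id.
Matched pairs: 3; unmatched t2 rows kept: 4.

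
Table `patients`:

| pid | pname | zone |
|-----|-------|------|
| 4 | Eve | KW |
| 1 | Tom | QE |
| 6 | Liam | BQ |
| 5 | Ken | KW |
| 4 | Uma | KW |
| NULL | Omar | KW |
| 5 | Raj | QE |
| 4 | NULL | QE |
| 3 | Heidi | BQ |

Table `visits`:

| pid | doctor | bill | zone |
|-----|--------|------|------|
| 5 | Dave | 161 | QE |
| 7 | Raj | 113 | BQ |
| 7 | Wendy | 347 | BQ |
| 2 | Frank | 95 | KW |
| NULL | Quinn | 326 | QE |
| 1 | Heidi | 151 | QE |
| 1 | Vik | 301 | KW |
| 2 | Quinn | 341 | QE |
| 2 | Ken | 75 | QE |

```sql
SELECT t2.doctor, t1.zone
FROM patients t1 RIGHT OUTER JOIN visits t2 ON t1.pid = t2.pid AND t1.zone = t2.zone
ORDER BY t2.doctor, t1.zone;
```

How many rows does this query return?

RIGHT JOIN keeps every row from `visits`; unmatched rows get NULL for `patients`'s columns.
Matching on t1.pid = t2.pid AND t1.zone = t2.zone. A NULL in a compared column never satisfies the condition.
- t1 (pid=4, zone=KW) has no partner in t2.
- t1 (pid=1, zone=QE) pairs with 1 row(s) of t2.
- t1 (pid=6, zone=BQ) has no partner in t2.
- t1 (pid=5, zone=KW) has no partner in t2.
- t1 (pid=4, zone=KW) has no partner in t2.
- t1 (pid=NULL, zone=KW) has no partner in t2.
- t1 (pid=5, zone=QE) pairs with 1 row(s) of t2.
- t1 (pid=4, zone=QE) has no partner in t2.
- t1 (pid=3, zone=BQ) has no partner in t2.
- 7 row(s) from t2 found no t1 partner → padded with NULL.
Total: 2 matched + 7 padded = 9 rows.

9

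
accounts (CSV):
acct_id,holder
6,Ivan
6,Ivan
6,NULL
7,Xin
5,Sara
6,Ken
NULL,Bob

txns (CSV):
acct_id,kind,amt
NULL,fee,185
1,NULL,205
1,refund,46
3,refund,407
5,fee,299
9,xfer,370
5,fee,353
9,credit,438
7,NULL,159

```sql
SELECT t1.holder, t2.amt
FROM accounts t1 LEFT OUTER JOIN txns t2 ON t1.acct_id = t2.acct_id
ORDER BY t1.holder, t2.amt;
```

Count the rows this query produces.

8

LEFT JOIN keeps every row from `accounts`; unmatched rows get NULL for `txns`'s columns.
Matching on t1.acct_id = t2.acct_id. A NULL in a compared column never satisfies the condition.
Matched pairs: 3; unmatched t1 rows kept: 5.
Total: 3 matched + 5 padded = 8 rows.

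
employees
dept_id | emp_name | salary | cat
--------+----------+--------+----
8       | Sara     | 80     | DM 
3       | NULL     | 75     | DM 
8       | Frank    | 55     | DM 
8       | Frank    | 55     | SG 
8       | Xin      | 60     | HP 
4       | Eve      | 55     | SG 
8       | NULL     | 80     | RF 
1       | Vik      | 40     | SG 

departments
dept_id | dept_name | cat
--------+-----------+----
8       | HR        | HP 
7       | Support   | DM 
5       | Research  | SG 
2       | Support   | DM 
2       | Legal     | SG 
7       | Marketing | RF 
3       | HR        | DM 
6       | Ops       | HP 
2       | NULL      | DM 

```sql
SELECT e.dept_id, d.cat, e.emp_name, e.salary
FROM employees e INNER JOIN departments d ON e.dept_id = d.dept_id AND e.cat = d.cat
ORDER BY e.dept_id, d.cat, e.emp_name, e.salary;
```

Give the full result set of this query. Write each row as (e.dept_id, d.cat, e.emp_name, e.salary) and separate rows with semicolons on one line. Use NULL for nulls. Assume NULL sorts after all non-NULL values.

INNER JOIN keeps only pairs where the ON condition holds.
Matching on e.dept_id = d.dept_id AND e.cat = d.cat.
- e (dept_id=8, cat=DM) has no partner → excluded.
- e (dept_id=3, cat=DM) pairs with 1 row(s) of d.
- e (dept_id=8, cat=DM) has no partner → excluded.
- e (dept_id=8, cat=SG) has no partner → excluded.
- e (dept_id=8, cat=HP) pairs with 1 row(s) of d.
- e (dept_id=4, cat=SG) has no partner → excluded.
- e (dept_id=8, cat=RF) has no partner → excluded.
- e (dept_id=1, cat=SG) has no partner → excluded.
After projecting and ordering:
e.dept_id | d.cat | e.emp_name | e.salary
3 | DM | NULL | 75
8 | HP | Xin | 60

(3, DM, NULL, 75); (8, HP, Xin, 60)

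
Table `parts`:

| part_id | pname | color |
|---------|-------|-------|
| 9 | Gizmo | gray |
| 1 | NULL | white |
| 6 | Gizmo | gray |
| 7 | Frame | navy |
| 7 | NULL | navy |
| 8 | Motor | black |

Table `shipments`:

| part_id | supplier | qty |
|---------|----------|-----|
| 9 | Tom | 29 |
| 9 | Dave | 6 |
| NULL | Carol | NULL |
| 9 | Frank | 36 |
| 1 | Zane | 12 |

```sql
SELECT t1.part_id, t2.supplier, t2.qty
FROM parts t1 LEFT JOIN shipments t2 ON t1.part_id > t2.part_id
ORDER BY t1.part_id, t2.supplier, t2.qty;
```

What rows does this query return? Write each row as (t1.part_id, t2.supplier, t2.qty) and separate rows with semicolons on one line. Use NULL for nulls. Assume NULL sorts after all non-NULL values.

(1, NULL, NULL); (6, Zane, 12); (7, Zane, 12); (7, Zane, 12); (8, Zane, 12); (9, Zane, 12)

LEFT JOIN keeps every row from `parts`; unmatched rows get NULL for `shipments`'s columns.
Matching on t1.part_id > t2.part_id. A NULL in a compared column never satisfies the condition.
Matched pairs: 5; unmatched t1 rows kept: 1.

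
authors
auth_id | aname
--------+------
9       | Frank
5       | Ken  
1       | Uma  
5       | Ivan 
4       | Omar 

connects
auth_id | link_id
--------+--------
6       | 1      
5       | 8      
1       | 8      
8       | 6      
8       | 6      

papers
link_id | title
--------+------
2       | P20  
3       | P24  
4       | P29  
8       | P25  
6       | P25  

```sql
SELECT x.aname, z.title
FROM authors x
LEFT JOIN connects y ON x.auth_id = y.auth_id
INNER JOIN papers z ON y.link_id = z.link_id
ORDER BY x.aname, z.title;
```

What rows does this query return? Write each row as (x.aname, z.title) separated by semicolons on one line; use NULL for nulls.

Evaluate left to right. First `authors x LEFT JOIN connects y` on auth_id: 5 row(s).
Then INNER JOIN `papers z` on link_id: keep only rows whose y.link_id appears in z.

(Ivan, P25); (Ken, P25); (Uma, P25)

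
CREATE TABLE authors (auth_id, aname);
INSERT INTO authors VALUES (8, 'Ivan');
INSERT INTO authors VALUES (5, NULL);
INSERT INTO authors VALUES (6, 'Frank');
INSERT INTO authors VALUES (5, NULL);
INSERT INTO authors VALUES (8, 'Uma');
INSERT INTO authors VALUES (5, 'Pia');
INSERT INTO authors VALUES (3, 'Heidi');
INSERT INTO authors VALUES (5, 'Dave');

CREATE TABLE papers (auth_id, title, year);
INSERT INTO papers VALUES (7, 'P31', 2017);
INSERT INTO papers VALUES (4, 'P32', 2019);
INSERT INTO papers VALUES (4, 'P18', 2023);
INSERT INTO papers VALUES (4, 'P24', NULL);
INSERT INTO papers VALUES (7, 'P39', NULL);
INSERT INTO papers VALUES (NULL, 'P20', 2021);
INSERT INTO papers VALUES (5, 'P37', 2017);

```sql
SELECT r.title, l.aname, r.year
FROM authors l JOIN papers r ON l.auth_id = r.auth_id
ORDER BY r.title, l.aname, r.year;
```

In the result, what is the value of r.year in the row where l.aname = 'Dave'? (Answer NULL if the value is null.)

2017

INNER JOIN keeps only pairs where the ON condition holds.
Matching on l.auth_id = r.auth_id. A NULL in a compared column never satisfies the condition.
- l row (auth_id=8): no match → dropped.
- l row (auth_id=5): matches 1 r row(s) → 1 output row(s).
- l row (auth_id=6): no match → dropped.
- l row (auth_id=5): matches 1 r row(s) → 1 output row(s).
- l row (auth_id=8): no match → dropped.
- l row (auth_id=5): matches 1 r row(s) → 1 output row(s).
- l row (auth_id=3): no match → dropped.
- l row (auth_id=5): matches 1 r row(s) → 1 output row(s).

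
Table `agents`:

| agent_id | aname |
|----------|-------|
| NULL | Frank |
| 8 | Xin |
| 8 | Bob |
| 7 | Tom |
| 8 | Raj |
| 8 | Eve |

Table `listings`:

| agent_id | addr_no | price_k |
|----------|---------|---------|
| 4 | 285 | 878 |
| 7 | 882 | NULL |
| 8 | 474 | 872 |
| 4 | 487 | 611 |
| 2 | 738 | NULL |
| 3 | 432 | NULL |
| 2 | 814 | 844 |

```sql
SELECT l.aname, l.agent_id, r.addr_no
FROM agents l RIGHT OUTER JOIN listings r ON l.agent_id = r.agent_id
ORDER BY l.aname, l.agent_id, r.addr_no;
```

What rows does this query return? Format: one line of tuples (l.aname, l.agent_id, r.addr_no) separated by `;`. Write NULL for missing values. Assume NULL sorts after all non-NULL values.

RIGHT JOIN keeps every row from `listings`; unmatched rows get NULL for `agents`'s columns.
Matching on l.agent_id = r.agent_id. A NULL in a compared column never satisfies the condition.
Matched pairs: 5; unmatched r rows kept: 5.

(Bob, 8, 474); (Eve, 8, 474); (Raj, 8, 474); (Tom, 7, 882); (Xin, 8, 474); (NULL, NULL, 285); (NULL, NULL, 432); (NULL, NULL, 487); (NULL, NULL, 738); (NULL, NULL, 814)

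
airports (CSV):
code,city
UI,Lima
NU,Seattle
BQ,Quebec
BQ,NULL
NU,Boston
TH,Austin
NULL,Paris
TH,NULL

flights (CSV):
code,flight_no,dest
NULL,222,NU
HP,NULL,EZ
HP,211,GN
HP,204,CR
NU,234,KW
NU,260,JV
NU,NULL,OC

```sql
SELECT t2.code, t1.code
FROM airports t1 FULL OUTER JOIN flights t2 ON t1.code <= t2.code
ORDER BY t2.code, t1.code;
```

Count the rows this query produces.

FULL OUTER JOIN keeps every row from both sides; unmatched rows get NULL for the other side's columns.
Matching on t1.code <= t2.code. A NULL in a compared column never satisfies the condition.
- t1 (code=UI) has no partner → padded with NULL.
- t1 (code=NU) pairs with 3 row(s) of t2.
- t1 (code=BQ) pairs with 6 row(s) of t2.
- t1 (code=BQ) pairs with 6 row(s) of t2.
- t1 (code=NU) pairs with 3 row(s) of t2.
- t1 (code=TH) has no partner → padded with NULL.
- t1 (code=NULL) has no partner → padded with NULL.
- t1 (code=TH) has no partner → padded with NULL.
- 1 t2 row(s) had no t1 match → kept, t1 columns NULL.
Total: 18 matched + 5 padded = 23 rows.

23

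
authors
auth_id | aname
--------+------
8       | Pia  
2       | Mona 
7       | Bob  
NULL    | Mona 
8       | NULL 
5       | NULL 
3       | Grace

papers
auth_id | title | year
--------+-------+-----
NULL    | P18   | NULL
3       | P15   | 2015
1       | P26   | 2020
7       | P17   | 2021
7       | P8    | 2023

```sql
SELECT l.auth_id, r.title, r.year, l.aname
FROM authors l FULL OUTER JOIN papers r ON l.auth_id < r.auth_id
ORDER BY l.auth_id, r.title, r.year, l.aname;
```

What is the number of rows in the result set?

FULL OUTER JOIN keeps every row from both sides; unmatched rows get NULL for the other side's columns.
Matching on l.auth_id < r.auth_id. A NULL in a compared column never satisfies the condition.
- l (auth_id=8) has no partner → padded with NULL.
- l (auth_id=2) pairs with 3 row(s) of r.
- l (auth_id=7) has no partner → padded with NULL.
- l (auth_id=NULL) has no partner → padded with NULL.
- l (auth_id=8) has no partner → padded with NULL.
- l (auth_id=5) pairs with 2 row(s) of r.
- l (auth_id=3) pairs with 2 row(s) of r.
- 2 r row(s) had no l match → kept, l columns NULL.
Total: 7 matched + 6 padded = 13 rows.

13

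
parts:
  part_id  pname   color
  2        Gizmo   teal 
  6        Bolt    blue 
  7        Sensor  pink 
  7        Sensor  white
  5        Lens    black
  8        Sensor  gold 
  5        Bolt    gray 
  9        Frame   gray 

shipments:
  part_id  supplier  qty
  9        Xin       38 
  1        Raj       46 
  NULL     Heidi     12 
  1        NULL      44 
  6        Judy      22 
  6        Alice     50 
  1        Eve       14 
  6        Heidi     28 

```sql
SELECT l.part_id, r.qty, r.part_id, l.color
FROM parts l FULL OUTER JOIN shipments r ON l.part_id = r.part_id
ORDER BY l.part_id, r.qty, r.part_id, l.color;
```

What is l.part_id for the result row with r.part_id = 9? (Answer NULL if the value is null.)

9

FULL OUTER JOIN keeps every row from both sides; unmatched rows get NULL for the other side's columns.
Matching on l.part_id = r.part_id. A NULL in a compared column never satisfies the condition.
- l row (part_id=2): no match → kept, r columns NULL.
- l row (part_id=6): matches 3 r row(s) → 3 output row(s).
- l row (part_id=7): no match → kept, r columns NULL.
- l row (part_id=7): no match → kept, r columns NULL.
- l row (part_id=5): no match → kept, r columns NULL.
- l row (part_id=8): no match → kept, r columns NULL.
- l row (part_id=5): no match → kept, r columns NULL.
- l row (part_id=9): matches 1 r row(s) → 1 output row(s).
- 4 row(s) from r found no l partner → padded with NULL.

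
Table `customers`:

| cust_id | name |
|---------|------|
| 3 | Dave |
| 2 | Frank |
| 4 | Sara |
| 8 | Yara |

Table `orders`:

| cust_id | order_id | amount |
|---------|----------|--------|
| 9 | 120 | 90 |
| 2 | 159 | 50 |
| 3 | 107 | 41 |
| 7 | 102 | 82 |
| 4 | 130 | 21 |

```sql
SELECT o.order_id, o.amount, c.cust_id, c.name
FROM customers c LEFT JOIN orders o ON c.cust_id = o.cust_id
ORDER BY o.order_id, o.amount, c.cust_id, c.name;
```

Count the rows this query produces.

4

LEFT JOIN keeps every row from `customers`; unmatched rows get NULL for `orders`'s columns.
Matching on c.cust_id = o.cust_id.
- cust_id=3: 1 matching o row(s), so 1 row(s) emitted.
- cust_id=2: 1 matching o row(s), so 1 row(s) emitted.
- cust_id=4: 1 matching o row(s), so 1 row(s) emitted.
- cust_id=8: no o row matches, row kept with o columns NULL.
Total: 3 matched + 1 padded = 4 rows.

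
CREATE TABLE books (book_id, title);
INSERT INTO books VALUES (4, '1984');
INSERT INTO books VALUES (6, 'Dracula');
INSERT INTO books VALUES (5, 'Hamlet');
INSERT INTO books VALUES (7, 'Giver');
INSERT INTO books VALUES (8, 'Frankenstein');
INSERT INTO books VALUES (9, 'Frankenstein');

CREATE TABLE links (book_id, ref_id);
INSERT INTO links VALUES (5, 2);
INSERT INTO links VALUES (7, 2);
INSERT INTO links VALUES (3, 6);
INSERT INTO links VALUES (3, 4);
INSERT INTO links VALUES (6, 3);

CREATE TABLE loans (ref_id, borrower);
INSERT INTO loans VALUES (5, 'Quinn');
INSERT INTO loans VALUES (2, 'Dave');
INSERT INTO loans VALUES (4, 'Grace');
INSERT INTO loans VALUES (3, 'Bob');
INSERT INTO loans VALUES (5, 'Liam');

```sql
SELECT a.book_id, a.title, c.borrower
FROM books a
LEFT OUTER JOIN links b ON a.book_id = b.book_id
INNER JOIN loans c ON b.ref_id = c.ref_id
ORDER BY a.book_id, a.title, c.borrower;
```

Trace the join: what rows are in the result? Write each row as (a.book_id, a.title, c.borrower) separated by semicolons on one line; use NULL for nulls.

(5, Hamlet, Dave); (6, Dracula, Bob); (7, Giver, Dave)

Evaluate left to right. First `books a LEFT JOIN links b` on book_id: 6 row(s).
Then INNER JOIN `loans c` on ref_id: keep only rows whose b.ref_id appears in c.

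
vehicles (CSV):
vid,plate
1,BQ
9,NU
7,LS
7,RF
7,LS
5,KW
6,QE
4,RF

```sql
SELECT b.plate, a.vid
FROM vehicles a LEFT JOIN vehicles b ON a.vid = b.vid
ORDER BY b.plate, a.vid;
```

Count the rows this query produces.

14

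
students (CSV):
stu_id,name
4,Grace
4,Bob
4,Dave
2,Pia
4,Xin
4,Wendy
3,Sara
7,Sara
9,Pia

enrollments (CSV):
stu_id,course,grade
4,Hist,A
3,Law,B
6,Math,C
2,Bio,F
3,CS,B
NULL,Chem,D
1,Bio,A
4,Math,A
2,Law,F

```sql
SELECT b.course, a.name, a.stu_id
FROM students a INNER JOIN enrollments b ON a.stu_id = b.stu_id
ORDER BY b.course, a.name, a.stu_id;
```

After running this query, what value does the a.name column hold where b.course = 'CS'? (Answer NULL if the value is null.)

Sara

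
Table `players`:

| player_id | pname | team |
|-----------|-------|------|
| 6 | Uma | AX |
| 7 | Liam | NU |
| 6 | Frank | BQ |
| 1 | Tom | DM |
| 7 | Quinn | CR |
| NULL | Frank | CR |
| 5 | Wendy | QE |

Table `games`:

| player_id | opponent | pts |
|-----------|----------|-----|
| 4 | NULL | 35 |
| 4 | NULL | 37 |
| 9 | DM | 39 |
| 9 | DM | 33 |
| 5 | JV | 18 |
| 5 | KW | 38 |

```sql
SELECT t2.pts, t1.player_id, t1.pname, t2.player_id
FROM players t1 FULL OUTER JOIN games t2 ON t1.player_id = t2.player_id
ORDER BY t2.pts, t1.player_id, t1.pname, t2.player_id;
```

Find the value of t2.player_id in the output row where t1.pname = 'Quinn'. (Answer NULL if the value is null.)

FULL OUTER JOIN keeps every row from both sides; unmatched rows get NULL for the other side's columns.
Matching on t1.player_id = t2.player_id. A NULL in a compared column never satisfies the condition.
- t1 (player_id=6) has no partner → padded with NULL.
- t1 (player_id=7) has no partner → padded with NULL.
- t1 (player_id=6) has no partner → padded with NULL.
- t1 (player_id=1) has no partner → padded with NULL.
- t1 (player_id=7) has no partner → padded with NULL.
- t1 (player_id=NULL) has no partner → padded with NULL.
- t1 (player_id=5) pairs with 2 row(s) of t2.
- 4 t2 row(s) had no t1 match → kept, t1 columns NULL.

NULL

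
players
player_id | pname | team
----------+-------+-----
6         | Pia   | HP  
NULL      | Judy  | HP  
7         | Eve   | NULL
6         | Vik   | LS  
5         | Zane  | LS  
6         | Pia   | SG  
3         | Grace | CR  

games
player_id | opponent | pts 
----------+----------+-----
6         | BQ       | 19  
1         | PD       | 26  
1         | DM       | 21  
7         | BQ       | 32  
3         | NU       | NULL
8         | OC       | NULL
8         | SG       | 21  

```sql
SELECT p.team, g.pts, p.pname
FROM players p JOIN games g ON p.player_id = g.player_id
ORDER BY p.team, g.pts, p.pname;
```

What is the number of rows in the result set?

5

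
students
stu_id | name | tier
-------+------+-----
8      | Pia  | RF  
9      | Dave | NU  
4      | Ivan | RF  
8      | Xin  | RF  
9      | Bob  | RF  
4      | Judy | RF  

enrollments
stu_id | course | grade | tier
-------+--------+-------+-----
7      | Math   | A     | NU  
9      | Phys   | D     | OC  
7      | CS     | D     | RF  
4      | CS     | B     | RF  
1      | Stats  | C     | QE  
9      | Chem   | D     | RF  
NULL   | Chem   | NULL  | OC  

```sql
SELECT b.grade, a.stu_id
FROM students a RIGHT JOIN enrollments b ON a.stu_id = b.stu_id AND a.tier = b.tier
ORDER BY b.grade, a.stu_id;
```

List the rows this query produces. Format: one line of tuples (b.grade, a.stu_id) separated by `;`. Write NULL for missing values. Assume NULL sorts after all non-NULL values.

RIGHT JOIN keeps every row from `enrollments`; unmatched rows get NULL for `students`'s columns.
Matching on a.stu_id = b.stu_id AND a.tier = b.tier. A NULL in a compared column never satisfies the condition.
- stu_id=8, tier=RF: no matching b row.
- stu_id=9, tier=NU: no matching b row.
- stu_id=4, tier=RF: 1 matching b row(s), so 1 row(s) emitted.
- stu_id=8, tier=RF: no matching b row.
- stu_id=9, tier=RF: 1 matching b row(s), so 1 row(s) emitted.
- stu_id=4, tier=RF: 1 matching b row(s), so 1 row(s) emitted.
- 5 row(s) from b found no a partner → padded with NULL.
After projecting and ordering:
b.grade | a.stu_id
A | NULL
B | 4
B | 4
C | NULL
D | 9
D | NULL
D | NULL
NULL | NULL

(A, NULL); (B, 4); (B, 4); (C, NULL); (D, 9); (D, NULL); (D, NULL); (NULL, NULL)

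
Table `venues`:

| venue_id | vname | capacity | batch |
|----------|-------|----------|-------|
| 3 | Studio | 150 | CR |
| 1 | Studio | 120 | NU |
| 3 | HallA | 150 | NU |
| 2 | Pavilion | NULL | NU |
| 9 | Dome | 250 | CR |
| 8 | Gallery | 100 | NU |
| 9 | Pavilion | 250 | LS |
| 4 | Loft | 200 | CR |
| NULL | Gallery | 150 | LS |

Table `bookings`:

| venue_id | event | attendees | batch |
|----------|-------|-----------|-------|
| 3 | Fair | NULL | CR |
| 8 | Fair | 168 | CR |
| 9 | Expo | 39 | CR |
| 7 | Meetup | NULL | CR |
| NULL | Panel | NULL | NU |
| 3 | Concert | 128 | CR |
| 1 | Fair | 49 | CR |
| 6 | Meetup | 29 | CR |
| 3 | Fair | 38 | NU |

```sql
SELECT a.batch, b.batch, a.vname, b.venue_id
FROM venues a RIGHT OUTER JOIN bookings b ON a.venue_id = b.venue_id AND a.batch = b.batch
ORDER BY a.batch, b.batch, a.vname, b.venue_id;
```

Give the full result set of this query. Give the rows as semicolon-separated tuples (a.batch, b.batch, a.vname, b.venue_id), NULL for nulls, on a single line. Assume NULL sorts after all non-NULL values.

RIGHT JOIN keeps every row from `bookings`; unmatched rows get NULL for `venues`'s columns.
Matching on a.venue_id = b.venue_id AND a.batch = b.batch. A NULL in a compared column never satisfies the condition.
- a row (venue_id=3, batch=CR): matches 2 b row(s) → 2 output row(s).
- a row (venue_id=1, batch=NU): no match.
- a row (venue_id=3, batch=NU): matches 1 b row(s) → 1 output row(s).
- a row (venue_id=2, batch=NU): no match.
- a row (venue_id=9, batch=CR): matches 1 b row(s) → 1 output row(s).
- a row (venue_id=8, batch=NU): no match.
- a row (venue_id=9, batch=LS): no match.
- a row (venue_id=4, batch=CR): no match.
- a row (venue_id=NULL, batch=LS): no match.
- plus 5 unmatched b row(s), each kept with NULL a columns.
After projecting and ordering:
a.batch | b.batch | a.vname | b.venue_id
CR | CR | Dome | 9
CR | CR | Studio | 3
CR | CR | Studio | 3
NU | NU | HallA | 3
NULL | CR | NULL | 1
NULL | CR | NULL | 6
NULL | CR | NULL | 7
NULL | CR | NULL | 8
NULL | NU | NULL | NULL

(CR, CR, Dome, 9); (CR, CR, Studio, 3); (CR, CR, Studio, 3); (NU, NU, HallA, 3); (NULL, CR, NULL, 1); (NULL, CR, NULL, 6); (NULL, CR, NULL, 7); (NULL, CR, NULL, 8); (NULL, NU, NULL, NULL)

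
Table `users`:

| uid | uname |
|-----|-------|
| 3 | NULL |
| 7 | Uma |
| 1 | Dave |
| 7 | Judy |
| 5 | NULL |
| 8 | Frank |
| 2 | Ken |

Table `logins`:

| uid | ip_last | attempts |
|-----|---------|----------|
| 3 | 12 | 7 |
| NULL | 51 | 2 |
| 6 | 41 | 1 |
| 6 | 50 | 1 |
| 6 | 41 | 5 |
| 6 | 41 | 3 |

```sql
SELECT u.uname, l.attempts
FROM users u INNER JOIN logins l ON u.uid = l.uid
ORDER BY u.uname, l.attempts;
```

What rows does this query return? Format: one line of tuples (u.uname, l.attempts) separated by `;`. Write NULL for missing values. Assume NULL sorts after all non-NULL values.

(NULL, 7)

INNER JOIN keeps only pairs where the ON condition holds.
Matching on u.uid = l.uid. A NULL in a compared column never satisfies the condition.
Matched pairs: 1.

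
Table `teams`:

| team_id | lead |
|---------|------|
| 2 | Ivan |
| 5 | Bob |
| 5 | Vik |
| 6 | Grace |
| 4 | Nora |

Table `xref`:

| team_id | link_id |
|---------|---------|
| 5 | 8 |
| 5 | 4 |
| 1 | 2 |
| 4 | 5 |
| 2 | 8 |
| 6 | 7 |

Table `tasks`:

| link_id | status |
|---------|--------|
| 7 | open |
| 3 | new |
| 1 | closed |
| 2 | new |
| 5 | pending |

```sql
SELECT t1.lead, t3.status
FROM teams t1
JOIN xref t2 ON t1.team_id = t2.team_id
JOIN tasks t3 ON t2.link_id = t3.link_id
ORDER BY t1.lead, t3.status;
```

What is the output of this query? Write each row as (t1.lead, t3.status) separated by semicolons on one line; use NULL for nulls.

(Grace, open); (Nora, pending)

Step 1 — t1 INNER JOIN t2 on team_id → 7 row(s).
Then INNER JOIN `tasks t3` on link_id: keep only rows whose t2.link_id appears in t3.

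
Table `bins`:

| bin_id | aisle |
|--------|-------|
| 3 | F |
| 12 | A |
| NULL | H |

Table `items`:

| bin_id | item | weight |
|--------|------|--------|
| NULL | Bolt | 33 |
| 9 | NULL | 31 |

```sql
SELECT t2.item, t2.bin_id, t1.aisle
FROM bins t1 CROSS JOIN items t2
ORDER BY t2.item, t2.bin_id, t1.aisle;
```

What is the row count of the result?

6

CROSS JOIN pairs every row of `bins` with every row of `items`: 3 × 2 = 6 rows.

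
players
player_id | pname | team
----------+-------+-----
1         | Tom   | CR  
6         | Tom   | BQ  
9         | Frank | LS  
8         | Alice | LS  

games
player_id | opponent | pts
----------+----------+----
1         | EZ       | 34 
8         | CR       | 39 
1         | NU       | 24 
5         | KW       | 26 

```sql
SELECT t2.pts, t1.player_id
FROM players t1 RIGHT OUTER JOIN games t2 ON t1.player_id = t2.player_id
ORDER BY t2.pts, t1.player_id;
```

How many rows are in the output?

RIGHT JOIN keeps every row from `games`; unmatched rows get NULL for `players`'s columns.
Matching on t1.player_id = t2.player_id.
Matched pairs: 3; unmatched t2 rows kept: 1.
Total: 3 matched + 1 padded = 4 rows.

4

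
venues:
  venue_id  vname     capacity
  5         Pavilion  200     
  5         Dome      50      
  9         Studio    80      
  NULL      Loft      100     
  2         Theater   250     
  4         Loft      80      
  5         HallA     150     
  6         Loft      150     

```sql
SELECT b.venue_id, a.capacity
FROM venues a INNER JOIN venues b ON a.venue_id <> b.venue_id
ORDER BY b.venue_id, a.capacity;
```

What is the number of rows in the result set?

36

INNER JOIN keeps only pairs where the ON condition holds.
Matching on a.venue_id <> b.venue_id. A NULL in a compared column never satisfies the condition.
- a[0] venue_id=5 → 4 match(es) in b → 4 row(s).
- a[1] venue_id=5 → 4 match(es) in b → 4 row(s).
- a[2] venue_id=9 → 6 match(es) in b → 6 row(s).
- a[3] venue_id=NULL → no match; dropped.
- a[4] venue_id=2 → 6 match(es) in b → 6 row(s).
- a[5] venue_id=4 → 6 match(es) in b → 6 row(s).
- a[6] venue_id=5 → 4 match(es) in b → 4 row(s).
- a[7] venue_id=6 → 6 match(es) in b → 6 row(s).
Total: 36 rows.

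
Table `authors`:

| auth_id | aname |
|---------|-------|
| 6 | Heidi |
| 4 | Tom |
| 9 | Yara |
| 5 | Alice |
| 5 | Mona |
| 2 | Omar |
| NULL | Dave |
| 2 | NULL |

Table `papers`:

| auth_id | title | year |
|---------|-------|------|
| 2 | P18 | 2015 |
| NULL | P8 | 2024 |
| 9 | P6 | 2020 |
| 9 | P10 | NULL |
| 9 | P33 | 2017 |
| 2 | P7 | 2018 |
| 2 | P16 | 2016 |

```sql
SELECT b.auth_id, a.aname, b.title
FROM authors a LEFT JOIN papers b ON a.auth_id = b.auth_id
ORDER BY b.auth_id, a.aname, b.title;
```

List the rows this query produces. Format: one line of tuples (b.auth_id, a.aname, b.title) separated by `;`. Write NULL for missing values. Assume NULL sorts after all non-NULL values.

(2, Omar, P16); (2, Omar, P18); (2, Omar, P7); (2, NULL, P16); (2, NULL, P18); (2, NULL, P7); (9, Yara, P10); (9, Yara, P33); (9, Yara, P6); (NULL, Alice, NULL); (NULL, Dave, NULL); (NULL, Heidi, NULL); (NULL, Mona, NULL); (NULL, Tom, NULL)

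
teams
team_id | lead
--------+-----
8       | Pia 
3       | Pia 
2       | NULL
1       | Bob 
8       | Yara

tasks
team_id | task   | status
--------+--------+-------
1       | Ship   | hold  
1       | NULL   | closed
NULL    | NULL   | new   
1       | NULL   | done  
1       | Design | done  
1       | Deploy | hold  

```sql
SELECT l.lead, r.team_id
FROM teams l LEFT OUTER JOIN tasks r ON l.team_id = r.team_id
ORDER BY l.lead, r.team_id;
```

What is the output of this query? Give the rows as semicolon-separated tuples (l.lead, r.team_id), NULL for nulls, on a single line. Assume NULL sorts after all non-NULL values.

(Bob, 1); (Bob, 1); (Bob, 1); (Bob, 1); (Bob, 1); (Pia, NULL); (Pia, NULL); (Yara, NULL); (NULL, NULL)

LEFT JOIN keeps every row from `teams`; unmatched rows get NULL for `tasks`'s columns.
Matching on l.team_id = r.team_id. A NULL in a compared column never satisfies the condition.
Matched pairs: 5; unmatched l rows kept: 4.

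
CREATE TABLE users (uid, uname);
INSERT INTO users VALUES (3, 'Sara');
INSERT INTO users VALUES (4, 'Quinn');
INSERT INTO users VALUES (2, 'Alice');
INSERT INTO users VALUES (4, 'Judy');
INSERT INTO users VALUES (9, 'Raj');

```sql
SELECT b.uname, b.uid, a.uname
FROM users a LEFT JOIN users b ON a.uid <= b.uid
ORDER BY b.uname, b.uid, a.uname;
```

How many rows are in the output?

LEFT JOIN keeps every row from `users a`; unmatched rows get NULL for `users b`'s columns.
Matching on a.uid <= b.uid.
- a[0] uid=3 → 4 match(es) in b → 4 row(s).
- a[1] uid=4 → 3 match(es) in b → 3 row(s).
- a[2] uid=2 → 5 match(es) in b → 5 row(s).
- a[3] uid=4 → 3 match(es) in b → 3 row(s).
- a[4] uid=9 → 1 match(es) in b → 1 row(s).
Total: 16 rows.

16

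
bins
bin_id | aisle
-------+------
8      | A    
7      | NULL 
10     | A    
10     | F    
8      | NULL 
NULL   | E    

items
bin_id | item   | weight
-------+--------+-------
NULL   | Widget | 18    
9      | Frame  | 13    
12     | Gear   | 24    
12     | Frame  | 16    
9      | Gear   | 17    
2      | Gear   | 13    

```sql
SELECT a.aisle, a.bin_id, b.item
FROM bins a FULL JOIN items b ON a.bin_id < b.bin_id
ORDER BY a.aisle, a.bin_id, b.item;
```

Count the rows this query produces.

FULL OUTER JOIN keeps every row from both sides; unmatched rows get NULL for the other side's columns.
Matching on a.bin_id < b.bin_id. A NULL in a compared column never satisfies the condition.
- a row (bin_id=8): matches 4 b row(s) → 4 output row(s).
- a row (bin_id=7): matches 4 b row(s) → 4 output row(s).
- a row (bin_id=10): matches 2 b row(s) → 2 output row(s).
- a row (bin_id=10): matches 2 b row(s) → 2 output row(s).
- a row (bin_id=8): matches 4 b row(s) → 4 output row(s).
- a row (bin_id=NULL): no match → kept, b columns NULL.
- 2 row(s) from b found no a partner → padded with NULL.
Total: 16 matched + 3 padded = 19 rows.

19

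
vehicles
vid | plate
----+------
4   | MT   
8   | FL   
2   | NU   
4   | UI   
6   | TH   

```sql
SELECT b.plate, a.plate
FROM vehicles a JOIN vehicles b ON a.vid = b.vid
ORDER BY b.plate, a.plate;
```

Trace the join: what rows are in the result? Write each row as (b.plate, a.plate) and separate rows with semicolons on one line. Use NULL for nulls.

(FL, FL); (MT, MT); (MT, UI); (NU, NU); (TH, TH); (UI, MT); (UI, UI)

INNER JOIN keeps only pairs where the ON condition holds.
Matching on a.vid = b.vid.
- a (vid=4) pairs with 2 row(s) of b.
- a (vid=8) pairs with 1 row(s) of b.
- a (vid=2) pairs with 1 row(s) of b.
- a (vid=4) pairs with 2 row(s) of b.
- a (vid=6) pairs with 1 row(s) of b.
After projecting and ordering:
b.plate | a.plate
FL | FL
MT | MT
MT | UI
NU | NU
TH | TH
UI | MT
UI | UI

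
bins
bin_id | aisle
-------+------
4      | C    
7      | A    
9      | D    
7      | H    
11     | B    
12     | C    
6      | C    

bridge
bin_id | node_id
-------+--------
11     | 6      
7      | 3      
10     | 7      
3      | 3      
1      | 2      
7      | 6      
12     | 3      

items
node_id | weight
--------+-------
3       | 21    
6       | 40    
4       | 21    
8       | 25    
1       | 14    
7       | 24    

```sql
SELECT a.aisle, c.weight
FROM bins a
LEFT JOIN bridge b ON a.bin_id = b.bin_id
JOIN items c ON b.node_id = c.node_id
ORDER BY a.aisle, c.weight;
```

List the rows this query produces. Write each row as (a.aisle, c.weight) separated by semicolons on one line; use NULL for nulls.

(A, 21); (A, 40); (B, 40); (C, 21); (H, 21); (H, 40)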